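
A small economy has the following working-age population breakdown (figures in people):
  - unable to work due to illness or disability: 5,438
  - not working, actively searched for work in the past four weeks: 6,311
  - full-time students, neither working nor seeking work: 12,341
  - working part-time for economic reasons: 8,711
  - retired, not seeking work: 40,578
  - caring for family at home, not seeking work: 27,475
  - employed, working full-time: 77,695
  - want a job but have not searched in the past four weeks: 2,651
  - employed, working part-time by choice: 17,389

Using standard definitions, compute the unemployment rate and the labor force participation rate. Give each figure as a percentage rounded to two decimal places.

Employed = 8,711 + 77,695 + 17,389 = 103,795 (anyone who worked, including part-time for economic reasons, counts as employed).
Unemployed = 6,311.
Labor force = 103,795 + 6,311 = 110,106.
Not in labor force = 5,438 + 12,341 + 40,578 + 27,475 + 2,651 = 88,483 (those not working and not actively searching are outside the labor force — including those who want a job but have given up searching).
Civilian working-age population = 110,106 + 88,483 = 198,589.
Unemployment rate = 6,311 / 110,106 = 5.73%.
Labor force participation rate = 110,106 / 198,589 = 55.44%.

Unemployment rate ≈ 5.73%; labor force participation rate ≈ 55.44%.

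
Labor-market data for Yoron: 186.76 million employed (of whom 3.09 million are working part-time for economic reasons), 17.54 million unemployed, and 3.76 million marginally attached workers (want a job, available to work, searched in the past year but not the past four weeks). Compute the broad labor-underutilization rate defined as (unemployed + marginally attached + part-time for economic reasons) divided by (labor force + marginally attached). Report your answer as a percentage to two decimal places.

Labor force = 186.76 + 17.54 = 204.30 million.
Numerator = 17.54 + 3.76 + 3.09 = 24.39 million.
Denominator = 204.30 + 3.76 = 208.06 million.
Broad rate = 24.39 / 208.06 = 11.72%.

Broad underutilization rate ≈ 11.72%.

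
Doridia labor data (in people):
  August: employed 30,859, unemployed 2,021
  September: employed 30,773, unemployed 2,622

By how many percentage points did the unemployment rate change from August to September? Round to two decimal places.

The unemployment rate changed by +1.70 percentage points.

August: labor force = 30,859 + 2,021 = 32,880; u = 2,021/32,880 = 6.15%.
September: labor force = 30,773 + 2,622 = 33,395; u = 2,622/33,395 = 7.85%.
Change = 7.85% − 6.15% = +1.70 pp.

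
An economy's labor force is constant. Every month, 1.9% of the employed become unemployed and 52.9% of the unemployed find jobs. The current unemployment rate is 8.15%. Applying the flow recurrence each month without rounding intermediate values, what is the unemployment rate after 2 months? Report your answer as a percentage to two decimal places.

Unemployment rate after two months ≈ 4.42%.

With a fixed labor force, u_{t+1} = u_t + s·(1−u_t) − f·u_t = u_t·(1−s−f) + s.
Here 1−s−f = 0.452 and s = 0.019.
u_1 = 0.081500 × 0.452 + 0.019 = 0.055838.
u_2 = 0.055838 × 0.452 + 0.019 = 0.044239.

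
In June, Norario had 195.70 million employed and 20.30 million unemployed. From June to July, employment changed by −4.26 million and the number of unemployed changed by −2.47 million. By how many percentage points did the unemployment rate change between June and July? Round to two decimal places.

June: labor force = 195.70 + 20.30 = 216.00; u = 20.30/216.00 = 9.40%.
July: labor force = 191.44 + 17.83 = 209.27; u = 17.83/209.27 = 8.52%.
Change = 8.52% − 9.40% = −0.88 pp.

The unemployment rate changed by −0.88 percentage points.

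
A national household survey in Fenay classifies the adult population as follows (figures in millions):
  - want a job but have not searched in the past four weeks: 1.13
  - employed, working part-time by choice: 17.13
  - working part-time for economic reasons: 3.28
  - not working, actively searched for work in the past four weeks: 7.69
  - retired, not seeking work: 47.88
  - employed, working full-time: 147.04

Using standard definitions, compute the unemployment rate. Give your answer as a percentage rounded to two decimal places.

Employed = 17.13 + 3.28 + 147.04 = 167.45 million (anyone who worked, including part-time for economic reasons, counts as employed).
Unemployed = 7.69 million.
Labor force = 167.45 + 7.69 = 175.14 million.
Unemployment rate = 7.69 / 175.14 = 4.39%.

Unemployment rate ≈ 4.39%.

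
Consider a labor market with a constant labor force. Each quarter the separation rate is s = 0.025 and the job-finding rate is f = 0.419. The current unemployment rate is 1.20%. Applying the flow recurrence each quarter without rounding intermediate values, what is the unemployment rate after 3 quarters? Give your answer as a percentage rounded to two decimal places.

Unemployment rate after three quarters ≈ 4.87%.

With a fixed labor force, u_{t+1} = u_t + s·(1−u_t) − f·u_t = u_t·(1−s−f) + s.
Here 1−s−f = 0.556 and s = 0.025.
u_1 = 0.012000 × 0.556 + 0.025 = 0.031672.
u_2 = 0.031672 × 0.556 + 0.025 = 0.042610.
u_3 = 0.042610 × 0.556 + 0.025 = 0.048691.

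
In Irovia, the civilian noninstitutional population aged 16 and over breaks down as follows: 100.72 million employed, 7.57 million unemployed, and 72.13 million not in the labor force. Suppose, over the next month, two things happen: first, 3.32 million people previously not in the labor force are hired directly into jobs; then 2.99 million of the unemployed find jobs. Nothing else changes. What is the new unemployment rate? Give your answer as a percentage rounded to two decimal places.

Initially, labor force = 100.72 + 7.57 = 108.29 million, so u = 7.57/108.29 = 6.99%.
After the first change, employed and labor force both rise by 3.32; unemployed unchanged → E = 104.04, U = 7.57, labor force = 111.61 million.
After the second change, unemployed falls and employed rises by 2.99; labor force unchanged → E = 107.03, U = 4.58, labor force = 111.61 million.
New unemployment rate = 4.58 / 111.61 = 4.10%.

New unemployment rate ≈ 4.10%.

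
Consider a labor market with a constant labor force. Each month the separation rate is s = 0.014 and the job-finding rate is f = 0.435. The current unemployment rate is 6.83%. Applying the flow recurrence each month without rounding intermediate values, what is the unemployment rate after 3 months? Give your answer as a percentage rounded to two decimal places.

Unemployment rate after three months ≈ 3.74%.

With a fixed labor force, u_{t+1} = u_t + s·(1−u_t) − f·u_t = u_t·(1−s−f) + s.
Here 1−s−f = 0.551 and s = 0.014.
u_1 = 0.068300 × 0.551 + 0.014 = 0.051633.
u_2 = 0.051633 × 0.551 + 0.014 = 0.042450.
u_3 = 0.042450 × 0.551 + 0.014 = 0.037390.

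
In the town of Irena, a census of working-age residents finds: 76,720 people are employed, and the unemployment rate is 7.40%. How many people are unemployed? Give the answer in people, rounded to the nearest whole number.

Let U be the number unemployed. The labor force is E + U, and U/(E+U) = 0.0740.
So U = 0.0740 × 76,720 / (1 − 0.0740) = 5677.28 / 0.9260 ≈ 6,131.

About 6,131 are unemployed.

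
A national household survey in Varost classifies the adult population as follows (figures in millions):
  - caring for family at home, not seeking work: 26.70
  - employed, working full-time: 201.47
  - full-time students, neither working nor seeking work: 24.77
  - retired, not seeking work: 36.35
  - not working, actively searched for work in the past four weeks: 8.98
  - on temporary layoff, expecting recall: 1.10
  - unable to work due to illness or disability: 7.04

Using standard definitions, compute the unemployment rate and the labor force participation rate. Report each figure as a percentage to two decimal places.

Unemployment rate ≈ 4.76%; labor force participation rate ≈ 69.04%.

Employed = 201.47 million.
Unemployed = 8.98 + 1.10 = 10.08 million (jobless and actively searching, or on temporary layoff).
Labor force = 201.47 + 10.08 = 211.55 million.
Not in labor force = 26.70 + 24.77 + 36.35 + 7.04 = 94.86 million (those not working and not actively searching are outside the labor force).
Civilian working-age population = 211.55 + 94.86 = 306.41 million.
Unemployment rate = 10.08 / 211.55 = 4.76%.
Labor force participation rate = 211.55 / 306.41 = 69.04%.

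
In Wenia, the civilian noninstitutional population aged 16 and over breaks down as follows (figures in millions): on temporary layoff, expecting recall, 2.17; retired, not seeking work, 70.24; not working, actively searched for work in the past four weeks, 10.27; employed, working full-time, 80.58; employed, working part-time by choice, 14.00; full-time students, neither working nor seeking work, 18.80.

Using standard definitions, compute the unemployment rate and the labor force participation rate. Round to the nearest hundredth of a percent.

Employed = 80.58 + 14.00 = 94.58 million.
Unemployed = 2.17 + 10.27 = 12.44 million (jobless and actively searching, or on temporary layoff).
Labor force = 94.58 + 12.44 = 107.02 million.
Not in labor force = 70.24 + 18.80 = 89.04 million (those not working and not actively searching are outside the labor force).
Civilian working-age population = 107.02 + 89.04 = 196.06 million.
Unemployment rate = 12.44 / 107.02 = 11.62%.
Labor force participation rate = 107.02 / 196.06 = 54.59%.

Unemployment rate ≈ 11.62%; labor force participation rate ≈ 54.59%.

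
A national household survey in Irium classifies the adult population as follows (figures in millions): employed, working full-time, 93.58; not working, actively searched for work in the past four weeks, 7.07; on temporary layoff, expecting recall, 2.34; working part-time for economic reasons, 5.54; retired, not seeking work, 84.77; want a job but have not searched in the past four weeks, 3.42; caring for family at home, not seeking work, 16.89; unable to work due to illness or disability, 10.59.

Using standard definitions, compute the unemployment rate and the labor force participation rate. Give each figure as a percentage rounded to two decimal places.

Unemployment rate ≈ 8.67%; labor force participation rate ≈ 48.41%.

Employed = 93.58 + 5.54 = 99.12 million (anyone who worked, including part-time for economic reasons, counts as employed).
Unemployed = 7.07 + 2.34 = 9.41 million (jobless and actively searching, or on temporary layoff).
Labor force = 99.12 + 9.41 = 108.53 million.
Not in labor force = 84.77 + 3.42 + 16.89 + 10.59 = 115.67 million (those not working and not actively searching are outside the labor force — including those who want a job but have given up searching).
Civilian working-age population = 108.53 + 115.67 = 224.20 million.
Unemployment rate = 9.41 / 108.53 = 8.67%.
Labor force participation rate = 108.53 / 224.20 = 48.41%.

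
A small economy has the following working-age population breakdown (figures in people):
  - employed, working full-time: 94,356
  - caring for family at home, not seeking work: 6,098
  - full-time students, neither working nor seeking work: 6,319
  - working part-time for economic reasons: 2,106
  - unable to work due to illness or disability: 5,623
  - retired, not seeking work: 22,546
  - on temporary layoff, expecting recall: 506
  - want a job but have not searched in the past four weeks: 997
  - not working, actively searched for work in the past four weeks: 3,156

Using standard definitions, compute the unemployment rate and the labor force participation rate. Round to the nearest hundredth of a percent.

Employed = 94,356 + 2,106 = 96,462 (anyone who worked, including part-time for economic reasons, counts as employed).
Unemployed = 506 + 3,156 = 3,662 (jobless and actively searching, or on temporary layoff).
Labor force = 96,462 + 3,662 = 100,124.
Not in labor force = 6,098 + 6,319 + 5,623 + 22,546 + 997 = 41,583 (those not working and not actively searching are outside the labor force — including those who want a job but have given up searching).
Civilian working-age population = 100,124 + 41,583 = 141,707.
Unemployment rate = 3,662 / 100,124 = 3.66%.
Labor force participation rate = 100,124 / 141,707 = 70.66%.

Unemployment rate ≈ 3.66%; labor force participation rate ≈ 70.66%.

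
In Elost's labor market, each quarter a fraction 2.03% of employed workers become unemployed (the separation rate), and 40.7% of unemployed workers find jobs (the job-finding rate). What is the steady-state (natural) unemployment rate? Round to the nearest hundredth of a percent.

At steady state the flows balance: s·E = f·U, so U/(E+U) = s/(s+f).
u* = 2.03 / (2.03 + 40.7) = 2.03 / 42.73 = 4.75%.

Steady-state unemployment rate ≈ 4.75%.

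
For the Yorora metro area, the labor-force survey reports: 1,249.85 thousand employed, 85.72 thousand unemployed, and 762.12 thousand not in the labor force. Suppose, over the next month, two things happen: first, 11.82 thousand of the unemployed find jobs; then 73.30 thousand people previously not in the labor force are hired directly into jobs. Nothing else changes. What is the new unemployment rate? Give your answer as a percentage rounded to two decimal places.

New unemployment rate ≈ 5.25%.

Initially, labor force = 1,249.85 + 85.72 = 1,335.57 thousand, so u = 85.72/1,335.57 = 6.42%.
After the first change, unemployed falls and employed rises by 11.82; labor force unchanged → E = 1,261.67, U = 73.90, labor force = 1,335.57 thousand.
After the second change, employed and labor force both rise by 73.30; unemployed unchanged → E = 1,334.97, U = 73.90, labor force = 1,408.87 thousand.
New unemployment rate = 73.90 / 1,408.87 = 5.25%.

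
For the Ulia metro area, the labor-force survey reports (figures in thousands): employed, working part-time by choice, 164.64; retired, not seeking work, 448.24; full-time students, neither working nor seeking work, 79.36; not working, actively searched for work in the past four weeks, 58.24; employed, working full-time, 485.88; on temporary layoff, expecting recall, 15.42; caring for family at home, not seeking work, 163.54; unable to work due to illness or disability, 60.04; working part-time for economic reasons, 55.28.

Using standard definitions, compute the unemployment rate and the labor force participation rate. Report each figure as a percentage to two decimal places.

Employed = 164.64 + 485.88 + 55.28 = 705.80 thousand (anyone who worked, including part-time for economic reasons, counts as employed).
Unemployed = 58.24 + 15.42 = 73.66 thousand (jobless and actively searching, or on temporary layoff).
Labor force = 705.80 + 73.66 = 779.46 thousand.
Not in labor force = 448.24 + 79.36 + 163.54 + 60.04 = 751.18 thousand (those not working and not actively searching are outside the labor force).
Civilian working-age population = 779.46 + 751.18 = 1,530.64 thousand.
Unemployment rate = 73.66 / 779.46 = 9.45%.
Labor force participation rate = 779.46 / 1,530.64 = 50.92%.

Unemployment rate ≈ 9.45%; labor force participation rate ≈ 50.92%.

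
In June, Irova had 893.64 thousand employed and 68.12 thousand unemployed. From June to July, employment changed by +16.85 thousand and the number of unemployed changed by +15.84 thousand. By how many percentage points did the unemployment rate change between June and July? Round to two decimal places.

June: labor force = 893.64 + 68.12 = 961.76; u = 68.12/961.76 = 7.08%.
July: labor force = 910.49 + 83.96 = 994.45; u = 83.96/994.45 = 8.44%.
Change = 8.44% − 7.08% = +1.36 pp.

The unemployment rate changed by +1.36 percentage points.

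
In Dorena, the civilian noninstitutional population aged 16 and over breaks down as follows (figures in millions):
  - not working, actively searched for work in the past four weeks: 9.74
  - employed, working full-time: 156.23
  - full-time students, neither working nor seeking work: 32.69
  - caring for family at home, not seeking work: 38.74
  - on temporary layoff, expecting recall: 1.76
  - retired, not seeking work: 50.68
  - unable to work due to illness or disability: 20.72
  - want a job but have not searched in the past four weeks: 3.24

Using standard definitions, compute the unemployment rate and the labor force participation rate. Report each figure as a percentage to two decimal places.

Employed = 156.23 million.
Unemployed = 9.74 + 1.76 = 11.50 million (jobless and actively searching, or on temporary layoff).
Labor force = 156.23 + 11.50 = 167.73 million.
Not in labor force = 32.69 + 38.74 + 50.68 + 20.72 + 3.24 = 146.07 million (those not working and not actively searching are outside the labor force — including those who want a job but have given up searching).
Civilian working-age population = 167.73 + 146.07 = 313.80 million.
Unemployment rate = 11.50 / 167.73 = 6.86%.
Labor force participation rate = 167.73 / 313.80 = 53.45%.

Unemployment rate ≈ 6.86%; labor force participation rate ≈ 53.45%.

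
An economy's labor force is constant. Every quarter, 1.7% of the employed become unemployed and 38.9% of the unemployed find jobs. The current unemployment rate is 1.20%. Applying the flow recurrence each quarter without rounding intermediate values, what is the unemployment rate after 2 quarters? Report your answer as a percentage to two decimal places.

With a fixed labor force, u_{t+1} = u_t + s·(1−u_t) − f·u_t = u_t·(1−s−f) + s.
Here 1−s−f = 0.594 and s = 0.017.
u_1 = 0.012000 × 0.594 + 0.017 = 0.024128.
u_2 = 0.024128 × 0.594 + 0.017 = 0.031332.

Unemployment rate after two quarters ≈ 3.13%.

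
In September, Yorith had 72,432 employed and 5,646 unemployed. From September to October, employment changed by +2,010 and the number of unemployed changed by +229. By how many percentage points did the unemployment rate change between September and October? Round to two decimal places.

The unemployment rate changed by +0.08 percentage points.

September: labor force = 72,432 + 5,646 = 78,078; u = 5,646/78,078 = 7.23%.
October: labor force = 74,442 + 5,875 = 80,317; u = 5,875/80,317 = 7.31%.
Change = 7.31% − 7.23% = +0.08 pp.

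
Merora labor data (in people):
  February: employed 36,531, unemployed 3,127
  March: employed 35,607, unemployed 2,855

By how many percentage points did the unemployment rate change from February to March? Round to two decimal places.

The unemployment rate changed by −0.46 percentage points.

February: labor force = 36,531 + 3,127 = 39,658; u = 3,127/39,658 = 7.88%.
March: labor force = 35,607 + 2,855 = 38,462; u = 2,855/38,462 = 7.42%.
Change = 7.42% − 7.88% = −0.46 pp.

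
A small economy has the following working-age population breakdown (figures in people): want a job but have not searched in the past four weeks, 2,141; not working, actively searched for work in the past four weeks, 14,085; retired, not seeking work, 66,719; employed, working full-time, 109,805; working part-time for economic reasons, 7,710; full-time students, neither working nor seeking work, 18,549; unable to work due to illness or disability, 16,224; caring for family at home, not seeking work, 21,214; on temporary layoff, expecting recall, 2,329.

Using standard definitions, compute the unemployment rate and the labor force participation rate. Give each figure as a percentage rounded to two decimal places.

Unemployment rate ≈ 12.26%; labor force participation rate ≈ 51.75%.

Employed = 109,805 + 7,710 = 117,515 (anyone who worked, including part-time for economic reasons, counts as employed).
Unemployed = 14,085 + 2,329 = 16,414 (jobless and actively searching, or on temporary layoff).
Labor force = 117,515 + 16,414 = 133,929.
Not in labor force = 2,141 + 66,719 + 18,549 + 16,224 + 21,214 = 124,847 (those not working and not actively searching are outside the labor force — including those who want a job but have given up searching).
Civilian working-age population = 133,929 + 124,847 = 258,776.
Unemployment rate = 16,414 / 133,929 = 12.26%.
Labor force participation rate = 133,929 / 258,776 = 51.75%.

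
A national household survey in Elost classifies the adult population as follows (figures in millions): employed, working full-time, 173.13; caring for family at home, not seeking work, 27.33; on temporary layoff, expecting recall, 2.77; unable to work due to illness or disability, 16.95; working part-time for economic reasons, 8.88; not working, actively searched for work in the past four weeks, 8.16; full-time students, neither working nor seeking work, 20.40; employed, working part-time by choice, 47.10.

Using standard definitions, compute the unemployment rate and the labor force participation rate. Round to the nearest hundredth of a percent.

Employed = 173.13 + 8.88 + 47.10 = 229.11 million (anyone who worked, including part-time for economic reasons, counts as employed).
Unemployed = 2.77 + 8.16 = 10.93 million (jobless and actively searching, or on temporary layoff).
Labor force = 229.11 + 10.93 = 240.04 million.
Not in labor force = 27.33 + 16.95 + 20.40 = 64.68 million (those not working and not actively searching are outside the labor force).
Civilian working-age population = 240.04 + 64.68 = 304.72 million.
Unemployment rate = 10.93 / 240.04 = 4.55%.
Labor force participation rate = 240.04 / 304.72 = 78.77%.

Unemployment rate ≈ 4.55%; labor force participation rate ≈ 78.77%.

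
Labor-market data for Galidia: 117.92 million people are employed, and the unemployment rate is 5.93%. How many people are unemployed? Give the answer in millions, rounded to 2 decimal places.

About 7.43 million are unemployed.

Let U be the number unemployed. The labor force is E + U, and U/(E+U) = 0.0593.
So U = 0.0593 × 117.92 / (1 − 0.0593) = 6.9927 / 0.9407 ≈ 7.43 million.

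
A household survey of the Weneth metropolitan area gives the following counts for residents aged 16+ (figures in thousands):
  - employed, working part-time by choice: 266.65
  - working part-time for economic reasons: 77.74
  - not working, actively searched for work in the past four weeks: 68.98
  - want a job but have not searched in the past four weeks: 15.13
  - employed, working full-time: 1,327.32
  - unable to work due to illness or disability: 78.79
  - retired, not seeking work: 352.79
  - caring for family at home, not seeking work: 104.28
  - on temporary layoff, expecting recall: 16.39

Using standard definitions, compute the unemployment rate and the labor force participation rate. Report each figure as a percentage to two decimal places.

Employed = 266.65 + 77.74 + 1,327.32 = 1,671.71 thousand (anyone who worked, including part-time for economic reasons, counts as employed).
Unemployed = 68.98 + 16.39 = 85.37 thousand (jobless and actively searching, or on temporary layoff).
Labor force = 1,671.71 + 85.37 = 1,757.08 thousand.
Not in labor force = 15.13 + 78.79 + 352.79 + 104.28 = 550.99 thousand (those not working and not actively searching are outside the labor force — including those who want a job but have given up searching).
Civilian working-age population = 1,757.08 + 550.99 = 2,308.07 thousand.
Unemployment rate = 85.37 / 1,757.08 = 4.86%.
Labor force participation rate = 1,757.08 / 2,308.07 = 76.13%.

Unemployment rate ≈ 4.86%; labor force participation rate ≈ 76.13%.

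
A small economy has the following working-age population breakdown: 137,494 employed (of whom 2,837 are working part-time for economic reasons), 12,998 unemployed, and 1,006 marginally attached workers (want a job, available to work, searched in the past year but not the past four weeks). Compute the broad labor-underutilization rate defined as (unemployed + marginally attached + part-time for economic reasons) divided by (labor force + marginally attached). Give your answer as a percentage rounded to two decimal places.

Labor force = 137,494 + 12,998 = 150,492.
Numerator = 12,998 + 1,006 + 2,837 = 16,841.
Denominator = 150,492 + 1,006 = 151,498.
Broad rate = 16,841 / 151,498 = 11.12%.

Broad underutilization rate ≈ 11.12%.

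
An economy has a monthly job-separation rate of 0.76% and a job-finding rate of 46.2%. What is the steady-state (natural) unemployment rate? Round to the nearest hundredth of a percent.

At steady state the flows balance: s·E = f·U, so U/(E+U) = s/(s+f).
u* = 0.76 / (0.76 + 46.2) = 0.76 / 46.96 = 1.62%.

Steady-state unemployment rate ≈ 1.62%.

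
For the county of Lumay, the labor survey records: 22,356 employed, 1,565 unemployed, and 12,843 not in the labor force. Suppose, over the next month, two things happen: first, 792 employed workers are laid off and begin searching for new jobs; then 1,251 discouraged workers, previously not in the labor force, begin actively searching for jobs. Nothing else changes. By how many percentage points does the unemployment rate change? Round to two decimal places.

The unemployment rate changes by +7.79 percentage points.

Initially, labor force = 22,356 + 1,565 = 23,921, so u = 1,565/23,921 = 6.54%.
After the first change, employed falls and unemployed rises by 792; labor force unchanged → E = 21,564, U = 2,357, labor force = 23,921.
After the second change, unemployed and labor force both rise by 1,251 → E = 21,564, U = 3,608, labor force = 25,172.
New unemployment rate = 3,608 / 25,172 = 14.33%.
Change = 14.33% − 6.54% = +7.79 percentage points.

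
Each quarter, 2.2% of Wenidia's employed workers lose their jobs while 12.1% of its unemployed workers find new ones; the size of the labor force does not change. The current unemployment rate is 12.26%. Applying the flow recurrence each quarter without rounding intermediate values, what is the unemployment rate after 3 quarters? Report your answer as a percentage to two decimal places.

Unemployment rate after three quarters ≈ 13.42%.

With a fixed labor force, u_{t+1} = u_t + s·(1−u_t) − f·u_t = u_t·(1−s−f) + s.
Here 1−s−f = 0.857 and s = 0.022.
u_1 = 0.122600 × 0.857 + 0.022 = 0.127068.
u_2 = 0.127068 × 0.857 + 0.022 = 0.130897.
u_3 = 0.130897 × 0.857 + 0.022 = 0.134179.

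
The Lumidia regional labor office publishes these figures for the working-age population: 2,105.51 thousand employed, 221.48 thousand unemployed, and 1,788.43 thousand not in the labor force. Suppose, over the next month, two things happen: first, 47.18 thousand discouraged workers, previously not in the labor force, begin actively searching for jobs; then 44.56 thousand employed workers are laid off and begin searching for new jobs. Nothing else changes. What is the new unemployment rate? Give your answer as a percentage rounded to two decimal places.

New unemployment rate ≈ 13.19%.

Initially, labor force = 2,105.51 + 221.48 = 2,326.99 thousand, so u = 221.48/2,326.99 = 9.52%.
After the first change, unemployed and labor force both rise by 47.18 → E = 2,105.51, U = 268.66, labor force = 2,374.17 thousand.
After the second change, employed falls and unemployed rises by 44.56; labor force unchanged → E = 2,060.95, U = 313.22, labor force = 2,374.17 thousand.
New unemployment rate = 313.22 / 2,374.17 = 13.19%.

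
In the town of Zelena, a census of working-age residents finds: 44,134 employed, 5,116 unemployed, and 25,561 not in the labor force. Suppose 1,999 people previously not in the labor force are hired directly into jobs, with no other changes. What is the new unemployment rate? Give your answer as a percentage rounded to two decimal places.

Initially, labor force = 44,134 + 5,116 = 49,250, so u = 5,116/49,250 = 10.39%.
After the change, employed and labor force both rise by 1,999; unemployed unchanged → E = 46,133, U = 5,116, labor force = 51,249.
New unemployment rate = 5,116 / 51,249 = 9.98%.

New unemployment rate ≈ 9.98%.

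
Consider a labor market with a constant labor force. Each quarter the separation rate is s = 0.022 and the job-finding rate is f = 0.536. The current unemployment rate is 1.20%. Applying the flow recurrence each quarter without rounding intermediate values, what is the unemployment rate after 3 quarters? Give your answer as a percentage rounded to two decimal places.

Unemployment rate after three quarters ≈ 3.71%.

With a fixed labor force, u_{t+1} = u_t + s·(1−u_t) − f·u_t = u_t·(1−s−f) + s.
Here 1−s−f = 0.442 and s = 0.022.
u_1 = 0.012000 × 0.442 + 0.022 = 0.027304.
u_2 = 0.027304 × 0.442 + 0.022 = 0.034068.
u_3 = 0.034068 × 0.442 + 0.022 = 0.037058.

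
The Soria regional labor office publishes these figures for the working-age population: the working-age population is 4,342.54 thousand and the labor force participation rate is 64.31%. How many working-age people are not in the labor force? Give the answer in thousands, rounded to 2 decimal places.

About 1,549.85 thousand are not in the labor force.

Share not in the labor force = 1 − 0.6431 = 0.3569.
Not in labor force = 0.3569 × 4,342.54 ≈ 1,549.85 thousand.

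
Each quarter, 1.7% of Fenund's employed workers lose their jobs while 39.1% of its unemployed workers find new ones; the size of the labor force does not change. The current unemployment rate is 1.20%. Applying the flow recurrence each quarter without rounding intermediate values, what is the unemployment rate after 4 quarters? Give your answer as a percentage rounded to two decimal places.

Unemployment rate after four quarters ≈ 3.80%.

With a fixed labor force, u_{t+1} = u_t + s·(1−u_t) − f·u_t = u_t·(1−s−f) + s.
Here 1−s−f = 0.592 and s = 0.017.
u_1 = 0.012000 × 0.592 + 0.017 = 0.024104.
u_2 = 0.024104 × 0.592 + 0.017 = 0.031270.
u_3 = 0.031270 × 0.592 + 0.017 = 0.035512.
u_4 = 0.035512 × 0.592 + 0.017 = 0.038023.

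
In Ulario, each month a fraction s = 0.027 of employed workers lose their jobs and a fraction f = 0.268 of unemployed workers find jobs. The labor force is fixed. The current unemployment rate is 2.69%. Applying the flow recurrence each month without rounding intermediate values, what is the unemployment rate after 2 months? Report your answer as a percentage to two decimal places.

With a fixed labor force, u_{t+1} = u_t + s·(1−u_t) − f·u_t = u_t·(1−s−f) + s.
Here 1−s−f = 0.705 and s = 0.027.
u_1 = 0.026900 × 0.705 + 0.027 = 0.045964.
u_2 = 0.045964 × 0.705 + 0.027 = 0.059405.

Unemployment rate after two months ≈ 5.94%.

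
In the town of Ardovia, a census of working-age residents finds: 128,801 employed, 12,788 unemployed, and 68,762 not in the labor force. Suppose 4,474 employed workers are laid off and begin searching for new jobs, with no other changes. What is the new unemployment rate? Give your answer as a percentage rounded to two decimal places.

New unemployment rate ≈ 12.19%.

Initially, labor force = 128,801 + 12,788 = 141,589, so u = 12,788/141,589 = 9.03%.
After the change, employed falls and unemployed rises by 4,474; labor force unchanged → E = 124,327, U = 17,262, labor force = 141,589.
New unemployment rate = 17,262 / 141,589 = 12.19%.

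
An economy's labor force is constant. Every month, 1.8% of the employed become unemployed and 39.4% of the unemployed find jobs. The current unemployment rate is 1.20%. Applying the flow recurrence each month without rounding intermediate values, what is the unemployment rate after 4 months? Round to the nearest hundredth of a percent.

Unemployment rate after four months ≈ 3.99%.

With a fixed labor force, u_{t+1} = u_t + s·(1−u_t) − f·u_t = u_t·(1−s−f) + s.
Here 1−s−f = 0.588 and s = 0.018.
u_1 = 0.012000 × 0.588 + 0.018 = 0.025056.
u_2 = 0.025056 × 0.588 + 0.018 = 0.032733.
u_3 = 0.032733 × 0.588 + 0.018 = 0.037247.
u_4 = 0.037247 × 0.588 + 0.018 = 0.039901.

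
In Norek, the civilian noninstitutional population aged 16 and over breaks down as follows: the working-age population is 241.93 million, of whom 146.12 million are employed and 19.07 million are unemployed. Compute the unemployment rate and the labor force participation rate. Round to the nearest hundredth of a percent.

Unemployment rate ≈ 11.54%; labor force participation rate ≈ 68.28%.

Labor force = employed + unemployed = 146.12 + 19.07 = 165.19 million.
Unemployment rate = 19.07 / 165.19 = 11.54%.
Labor force participation rate = 165.19 / 241.93 = 68.28%.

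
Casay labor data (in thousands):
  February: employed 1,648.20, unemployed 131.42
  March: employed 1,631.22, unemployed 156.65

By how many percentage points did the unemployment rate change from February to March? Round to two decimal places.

The unemployment rate changed by +1.38 percentage points.

February: labor force = 1,648.20 + 131.42 = 1,779.62; u = 131.42/1,779.62 = 7.38%.
March: labor force = 1,631.22 + 156.65 = 1,787.87; u = 156.65/1,787.87 = 8.76%.
Change = 8.76% − 7.38% = +1.38 pp.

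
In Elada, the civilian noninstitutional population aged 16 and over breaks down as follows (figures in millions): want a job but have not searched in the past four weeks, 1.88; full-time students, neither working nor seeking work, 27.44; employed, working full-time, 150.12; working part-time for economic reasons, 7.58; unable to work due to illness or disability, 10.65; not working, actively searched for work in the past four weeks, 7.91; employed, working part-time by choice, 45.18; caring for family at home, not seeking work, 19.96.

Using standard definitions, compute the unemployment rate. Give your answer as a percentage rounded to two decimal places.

Unemployment rate ≈ 3.75%.

Employed = 150.12 + 7.58 + 45.18 = 202.88 million (anyone who worked, including part-time for economic reasons, counts as employed).
Unemployed = 7.91 million.
Labor force = 202.88 + 7.91 = 210.79 million.
Unemployment rate = 7.91 / 210.79 = 3.75%.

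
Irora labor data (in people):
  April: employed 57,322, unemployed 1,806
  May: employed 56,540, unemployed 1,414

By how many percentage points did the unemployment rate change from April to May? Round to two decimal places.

The unemployment rate changed by −0.61 percentage points.

April: labor force = 57,322 + 1,806 = 59,128; u = 1,806/59,128 = 3.05%.
May: labor force = 56,540 + 1,414 = 57,954; u = 1,414/57,954 = 2.44%.
Change = 2.44% − 3.05% = −0.61 pp.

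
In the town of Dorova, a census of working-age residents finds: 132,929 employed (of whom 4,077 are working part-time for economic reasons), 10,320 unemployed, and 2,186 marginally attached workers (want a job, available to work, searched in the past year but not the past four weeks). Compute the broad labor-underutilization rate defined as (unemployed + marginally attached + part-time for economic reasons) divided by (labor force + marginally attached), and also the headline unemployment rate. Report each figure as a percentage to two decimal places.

Labor force = 132,929 + 10,320 = 143,249.
Numerator = 10,320 + 2,186 + 4,077 = 16,583.
Denominator = 143,249 + 2,186 = 145,435.
Broad rate = 16,583 / 145,435 = 11.40%.
Headline unemployment rate = 10,320 / 143,249 = 7.20%.

Broad underutilization rate ≈ 11.40%; headline unemployment rate ≈ 7.20%.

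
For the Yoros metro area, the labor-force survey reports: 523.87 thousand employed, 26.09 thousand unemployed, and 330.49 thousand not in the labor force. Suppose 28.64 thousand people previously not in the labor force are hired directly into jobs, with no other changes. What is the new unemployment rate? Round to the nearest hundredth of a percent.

Initially, labor force = 523.87 + 26.09 = 549.96 thousand, so u = 26.09/549.96 = 4.74%.
After the change, employed and labor force both rise by 28.64; unemployed unchanged → E = 552.51, U = 26.09, labor force = 578.60 thousand.
New unemployment rate = 26.09 / 578.60 = 4.51%.

New unemployment rate ≈ 4.51%.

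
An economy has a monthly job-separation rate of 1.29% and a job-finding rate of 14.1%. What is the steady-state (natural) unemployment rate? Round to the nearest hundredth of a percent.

Steady-state unemployment rate ≈ 8.38%.

At steady state the flows balance: s·E = f·U, so U/(E+U) = s/(s+f).
u* = 1.29 / (1.29 + 14.1) = 1.29 / 15.39 = 8.38%.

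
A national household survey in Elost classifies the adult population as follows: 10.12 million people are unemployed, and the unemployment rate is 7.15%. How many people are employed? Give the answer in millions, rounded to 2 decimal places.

Labor force = U / u = 10.12 / 0.0715 ≈ 141.54 million.
Employed = labor force − unemployed = 141.54 − 10.12 = 131.42 million.

About 131.42 million are employed.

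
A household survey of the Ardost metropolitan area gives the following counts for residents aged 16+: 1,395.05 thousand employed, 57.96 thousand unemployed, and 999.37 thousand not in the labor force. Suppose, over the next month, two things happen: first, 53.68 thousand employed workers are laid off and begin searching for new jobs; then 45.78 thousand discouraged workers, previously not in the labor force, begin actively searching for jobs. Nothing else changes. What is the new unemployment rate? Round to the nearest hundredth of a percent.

Initially, labor force = 1,395.05 + 57.96 = 1,453.01 thousand, so u = 57.96/1,453.01 = 3.99%.
After the first change, employed falls and unemployed rises by 53.68; labor force unchanged → E = 1,341.37, U = 111.64, labor force = 1,453.01 thousand.
After the second change, unemployed and labor force both rise by 45.78 → E = 1,341.37, U = 157.42, labor force = 1,498.79 thousand.
New unemployment rate = 157.42 / 1,498.79 = 10.50%.

New unemployment rate ≈ 10.50%.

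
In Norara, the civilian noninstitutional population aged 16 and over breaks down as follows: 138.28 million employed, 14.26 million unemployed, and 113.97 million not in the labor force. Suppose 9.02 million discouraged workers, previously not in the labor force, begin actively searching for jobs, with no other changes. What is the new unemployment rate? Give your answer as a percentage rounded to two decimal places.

New unemployment rate ≈ 14.41%.

Initially, labor force = 138.28 + 14.26 = 152.54 million, so u = 14.26/152.54 = 9.35%.
After the change, unemployed and labor force both rise by 9.02 → E = 138.28, U = 23.28, labor force = 161.56 million.
New unemployment rate = 23.28 / 161.56 = 14.41%.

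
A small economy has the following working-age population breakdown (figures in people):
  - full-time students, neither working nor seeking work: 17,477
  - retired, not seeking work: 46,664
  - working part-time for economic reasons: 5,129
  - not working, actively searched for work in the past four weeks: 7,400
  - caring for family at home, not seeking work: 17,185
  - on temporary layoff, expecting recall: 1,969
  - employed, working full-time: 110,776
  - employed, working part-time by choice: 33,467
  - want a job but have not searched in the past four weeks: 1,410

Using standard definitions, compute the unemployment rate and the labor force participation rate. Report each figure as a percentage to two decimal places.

Employed = 5,129 + 110,776 + 33,467 = 149,372 (anyone who worked, including part-time for economic reasons, counts as employed).
Unemployed = 7,400 + 1,969 = 9,369 (jobless and actively searching, or on temporary layoff).
Labor force = 149,372 + 9,369 = 158,741.
Not in labor force = 17,477 + 46,664 + 17,185 + 1,410 = 82,736 (those not working and not actively searching are outside the labor force — including those who want a job but have given up searching).
Civilian working-age population = 158,741 + 82,736 = 241,477.
Unemployment rate = 9,369 / 158,741 = 5.90%.
Labor force participation rate = 158,741 / 241,477 = 65.74%.

Unemployment rate ≈ 5.90%; labor force participation rate ≈ 65.74%.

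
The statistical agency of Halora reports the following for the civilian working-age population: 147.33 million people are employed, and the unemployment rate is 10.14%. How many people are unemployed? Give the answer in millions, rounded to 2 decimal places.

Let U be the number unemployed. The labor force is E + U, and U/(E+U) = 0.1014.
So U = 0.1014 × 147.33 / (1 − 0.1014) = 14.9393 / 0.8986 ≈ 16.63 million.

About 16.63 million are unemployed.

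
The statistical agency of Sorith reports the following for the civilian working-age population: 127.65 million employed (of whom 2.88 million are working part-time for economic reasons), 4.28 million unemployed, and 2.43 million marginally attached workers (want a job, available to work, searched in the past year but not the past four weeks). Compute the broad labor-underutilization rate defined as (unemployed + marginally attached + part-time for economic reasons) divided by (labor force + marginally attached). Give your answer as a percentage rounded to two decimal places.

Labor force = 127.65 + 4.28 = 131.93 million.
Numerator = 4.28 + 2.43 + 2.88 = 9.59 million.
Denominator = 131.93 + 2.43 = 134.36 million.
Broad rate = 9.59 / 134.36 = 7.14%.

Broad underutilization rate ≈ 7.14%.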